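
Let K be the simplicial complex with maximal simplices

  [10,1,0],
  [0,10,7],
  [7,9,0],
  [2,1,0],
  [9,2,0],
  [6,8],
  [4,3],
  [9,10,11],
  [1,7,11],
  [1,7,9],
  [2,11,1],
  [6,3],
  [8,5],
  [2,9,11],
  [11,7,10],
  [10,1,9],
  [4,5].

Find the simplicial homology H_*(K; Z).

H_0 = Z^2,  H_1 = Z ⊕ Z_2,  H_2 = 0.

Take the total order 0 < 1 < 2 < 3 < 4 < 5 < 6 < 7 < 8 < 9 < 10 < 11 on the vertex set. Then K (dimension 2) consists of the simplices:

  0-simplices (12): [0], [1], [2], [3], [4], [5], [6], [7], [8], [9], [10], [11]
  1-simplices (23): (23 of them)
  2-simplices (12): [0,1,2], [0,1,10], [0,2,9], [0,7,9], [0,7,10], [1,2,11], [1,7,9], [1,7,11], [1,9,10], [2,9,11], [7,10,11], [9,10,11]

so the chain groups are C_0 ≅ Z^12, C_1 ≅ Z^23, C_2 ≅ Z^12.

Boundary ∂_1: C_1 → C_0 sends each edge [p,q] (with p < q) to q − p.
The resulting 12×23 matrix has rank 10, and its Smith normal form has invariant factors (1,1,1,1,1,1,1,1,1,1).

The boundary map ∂_2: C_2 → C_1 maps a triangle to the signed sum of its edges. For instance
  ∂[0,1,10] = [1,10] − [0,10] + [0,1],
  ∂[1,7,11] = [7,11] − [1,11] + [1,7].
As a 23×12 matrix over Z this has rank 12, with invariant factors (1,1,1,1,1,1,1,1,1,1,1,2).

Now H_k = ker ∂_k / im ∂_{k+1}, so:

  H_0: rank C_0 − rank ∂_1 = 12 − 10 = 2, and the invariant factors of ∂_1 are all 1, so H_0 ≅ Z^2.
  H_1: rank ker ∂_1 − rank ∂_2 = (23 − 10) − 12 = 1, and ∂_2 has invariant factor 2 > 1, so H_1 ≅ Z ⊕ Z_2.
  H_2: rank ker ∂_2 − rank ∂_3 = (12 − 12) − 0 = 0, and there is no ∂_3, so H_2 ≅ 0.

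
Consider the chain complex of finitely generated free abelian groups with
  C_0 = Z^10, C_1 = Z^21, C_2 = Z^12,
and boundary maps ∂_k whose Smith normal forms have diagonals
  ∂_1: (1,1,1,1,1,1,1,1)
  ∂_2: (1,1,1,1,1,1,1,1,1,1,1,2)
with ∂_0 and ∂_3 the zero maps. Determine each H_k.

H_0: b_0 = 10 − 0 − 8 = 2; torsion from ∂_1 factors > 1: none. So H_0 = Z^2.
H_1: b_1 = 21 − 8 − 12 = 1; torsion from ∂_2 factors > 1: [2]. So H_1 = Z × Z/2.
H_2: b_2 = 12 − 12 − 0 = 0; torsion from ∂_3 factors > 1: none. So H_2 = 0.

H_0 = Z^2,  H_1 = Z × Z/2,  H_2 = 0.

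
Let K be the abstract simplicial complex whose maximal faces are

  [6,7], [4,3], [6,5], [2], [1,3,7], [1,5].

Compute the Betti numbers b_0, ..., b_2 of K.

b_0 = 2, b_1 = 1, b_2 = 0.

We work with the vertex ordering 1 < 2 < 3 < 4 < 5 < 6 < 7. The simplices of K, each written with vertices in increasing order, are:

  0-simplices (7): [1], [2], [3], [4], [5], [6], [7]
  1-simplices (7): [1,3], [1,5], [1,7], [3,4], [3,7], [5,6], [6,7]
  2-simplices (1): [1,3,7]

giving chain groups C_0 ≅ Z^7, C_1 ≅ Z^7, C_2 ≅ Z^1.

Boundary ∂_1: C_1 → C_0 sends each edge [p,q] (with p < q) to q − p.
As a 7×7 matrix over Z this has rank 5, with invariant factors (1,1,1,1,1).

Boundary ∂_2: C_2 → C_1 sends each 2-simplex [p,q,r] to [q,r] − [p,r] + [p,q]. For instance
  ∂[1,3,7] = [3,7] − [1,7] + [1,3].
The 7×1 boundary matrix has rank 1 and Smith normal form diag(1).

From H_k ≅ ker(∂_k) / im(∂_{k+1}) we obtain:

  H_0: rank C_0 − rank ∂_1 = 7 − 5 = 2, and the invariant factors of ∂_1 are all 1, so H_0 ≅ Z^2.
  H_1: rank ker ∂_1 − rank ∂_2 = (7 − 5) − 1 = 1, and the invariant factors of ∂_2 are all 1, so H_1 ≅ Z.
  H_2: rank ker ∂_2 − rank ∂_3 = (1 − 1) − 0 = 0, and there is no ∂_3, so H_2 ≅ 0.

As a check, the Euler characteristic is 7 − 7 + 1 = 1, which agrees with 2 − 1 + 0 = 1.

Hence the Betti numbers are b_0 = 2, b_1 = 1, b_2 = 0.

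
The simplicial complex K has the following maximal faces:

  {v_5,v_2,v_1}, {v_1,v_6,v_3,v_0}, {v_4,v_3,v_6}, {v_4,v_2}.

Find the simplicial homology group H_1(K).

H_1 = Z.

Fix the vertex order v_0 < v_1 < v_2 < v_3 < v_4 < v_5 < v_6 and write every simplex with vertices in increasing order. Then dim K = 3 and the simplices of K are:

  0-simplices (7): [v_0], [v_1], [v_2], [v_3], [v_4], [v_5], [v_6]
  1-simplices (12): [v_0,v_1], [v_0,v_3], [v_0,v_6], [v_1,v_2], [v_1,v_3], [v_1,v_5], [v_1,v_6], [v_2,v_4], [v_2,v_5], [v_3,v_4], [v_3,v_6], [v_4,v_6]
  2-simplices (6): [v_0,v_1,v_3], [v_0,v_1,v_6], [v_0,v_3,v_6], [v_1,v_2,v_5], [v_1,v_3,v_6], [v_3,v_4,v_6]
  3-simplices (1): [v_0,v_1,v_3,v_6]

Hence C_0 ≅ Z^7, C_1 ≅ Z^12, C_2 ≅ Z^6, C_3 ≅ Z^1.

∂_1: C_1 → C_0 is given by ∂[p,q] = [q] − [p]. For instance
  ∂[v_1,v_5] = [v_5] − [v_1].
The resulting 7×12 matrix has rank 6, and its Smith normal form has invariant factors (1,1,1,1,1,1).

Boundary ∂_2: C_2 → C_1 acts by ∂[p,q,r] = [q,r] − [p,r] + [p,q]. For instance
  ∂[v_0,v_1,v_3] = [v_1,v_3] − [v_0,v_3] + [v_0,v_1],
  ∂[v_1,v_2,v_5] = [v_2,v_5] − [v_1,v_5] + [v_1,v_2].
The resulting 12×6 matrix has rank 5, and its Smith normal form has invariant factors (1,1,1,1,1).

Boundary ∂_3: C_3 → C_2 sends each 3-simplex σ to the alternating sum Σ_i (−1)^i (σ with its i-th vertex removed). For instance
  ∂[v_0,v_1,v_3,v_6] = [v_1,v_3,v_6] − [v_0,v_3,v_6] + [v_0,v_1,v_6] − [v_0,v_1,v_3].
As a 6×1 matrix over Z this has rank 1, with invariant factors (1).

Computing H_k = (kernel of ∂_k) / (image of ∂_{k+1}):

  H_1: rank ker ∂_1 − rank ∂_2 = (12 − 6) − 5 = 1, and the invariant factors of ∂_2 are all 1, so H_1 ≅ Z.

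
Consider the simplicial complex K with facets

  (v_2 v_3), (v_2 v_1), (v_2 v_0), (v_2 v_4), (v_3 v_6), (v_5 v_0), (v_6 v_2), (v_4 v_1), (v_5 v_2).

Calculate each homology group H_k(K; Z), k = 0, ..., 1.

Take the total order v_0 < v_1 < v_2 < v_3 < v_4 < v_5 < v_6 on the vertex set. Then K (dimension 1) consists of the simplices:

  0-simplices (7): [v_0], [v_1], [v_2], [v_3], [v_4], [v_5], [v_6]
  1-simplices (9): [v_0,v_2], [v_0,v_5], [v_1,v_2], [v_1,v_4], [v_2,v_3], [v_2,v_4], [v_2,v_5], [v_2,v_6], [v_3,v_6]

so the chain groups are C_0 ≅ Z^7, C_1 ≅ Z^9.

Boundary ∂_1: C_1 → C_0 is given by ∂[p,q] = [q] − [p]. For instance
  ∂[v_1,v_2] = [v_2] − [v_1].
The resulting 7×9 matrix has rank 6, and its Smith normal form has invariant factors (1,1,1,1,1,1).

From H_k ≅ ker(∂_k) / im(∂_{k+1}) we obtain:

  H_0: rank C_0 − rank ∂_1 = 7 − 6 = 1, and the invariant factors of ∂_1 are all 1, so H_0 ≅ Z.
  H_1: rank ker ∂_1 − rank ∂_2 = (9 − 6) − 0 = 3, and there is no ∂_2, so H_1 ≅ Z^3.

H_0 ≅ Z,  H_1 ≅ Z^3.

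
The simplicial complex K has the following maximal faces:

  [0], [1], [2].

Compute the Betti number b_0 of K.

We work with the vertex ordering 0 < 1 < 2. The simplices of K, each written with vertices in increasing order, are:

  0-simplices (3): [0], [1], [2]

so the chain groups are C_0 ≅ Z^3.

Now H_k = ker ∂_k / im ∂_{k+1}, so:

  H_0: rank C_0 − rank ∂_1 = 3 − 0 = 3, and there is no ∂_1, so H_0 = Z^3.

Hence the Betti numbers are b_0 = 3.

b_0 = 3.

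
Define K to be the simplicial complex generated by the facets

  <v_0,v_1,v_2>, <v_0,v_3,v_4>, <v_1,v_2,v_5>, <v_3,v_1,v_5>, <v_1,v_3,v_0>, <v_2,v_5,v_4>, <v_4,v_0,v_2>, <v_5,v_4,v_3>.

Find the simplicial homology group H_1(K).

We work with the vertex ordering v_0 < v_1 < v_2 < v_3 < v_4 < v_5. The simplices of K, each written with vertices in increasing order, are:

  0-simplices (6): [v_0], [v_1], [v_2], [v_3], [v_4], [v_5]
  1-simplices (12): [v_0,v_1], [v_0,v_2], [v_0,v_3], [v_0,v_4], [v_1,v_2], [v_1,v_3], [v_1,v_5], [v_2,v_4], [v_2,v_5], [v_3,v_4], [v_3,v_5], [v_4,v_5]
  2-simplices (8): [v_0,v_1,v_2], [v_0,v_1,v_3], [v_0,v_2,v_4], [v_0,v_3,v_4], [v_1,v_2,v_5], [v_1,v_3,v_5], [v_2,v_4,v_5], [v_3,v_4,v_5]

giving chain groups C_0 ≅ Z^6, C_1 ≅ Z^12, C_2 ≅ Z^8.

The boundary map ∂_1: C_1 → C_0 sends each edge [p,q] (with p < q) to q − p. For instance
  ∂[v_3,v_5] = [v_5] − [v_3].
The resulting 6×12 matrix has rank 5, and its Smith normal form has invariant factors (1,1,1,1,1).

∂_2: C_2 → C_1 maps a triangle to the signed sum of its edges. For instance
  ∂[v_1,v_3,v_5] = [v_3,v_5] − [v_1,v_5] + [v_1,v_3],
  ∂[v_2,v_4,v_5] = [v_4,v_5] − [v_2,v_5] + [v_2,v_4].
As a 12×8 matrix over Z this has rank 7, with invariant factors (1,1,1,1,1,1,1).

From H_k ≅ ker(∂_k) / im(∂_{k+1}) we obtain:

  H_1: rank ker ∂_1 − rank ∂_2 = (12 − 5) − 7 = 0, and the invariant factors of ∂_2 are all 1, so H_1 ≅ 0.

(K is a triangulation of the 2-sphere S^2.)

H_1 ≅ 0.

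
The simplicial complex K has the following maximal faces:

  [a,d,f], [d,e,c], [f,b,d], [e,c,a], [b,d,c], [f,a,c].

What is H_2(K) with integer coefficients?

We work with the vertex ordering a < b < c < d < e < f. The simplices of K, each written with vertices in increasing order, are:

  0-simplices (6): a, b, c, d, e, f
  1-simplices (12): ac, ad, ae, af, bc, bd, bf, cd, ce, cf, de, df
  2-simplices (6): ace, acf, adf, bcd, bdf, cde

giving chain groups C_0 ≅ Z^6, C_1 ≅ Z^12, C_2 ≅ Z^6.

∂_1: C_1 → C_0 sends each edge [p,q] (with p < q) to q − p. For instance
  ∂ad = d − a.
This gives a 6×12 integer matrix of rank 5; reducing to Smith normal form yields diagonal entries (1,1,1,1,1).

Boundary ∂_2: C_2 → C_1 acts by ∂[p,q,r] = [q,r] − [p,r] + [p,q]. For instance
  ∂ace = ce − ae + ac,
  ∂cde = de − ce + cd.
This gives a 12×6 integer matrix of rank 6; reducing to Smith normal form yields diagonal entries (1,1,1,1,1,1).

Now H_k = ker ∂_k / im ∂_{k+1}, so:

  H_2: rank ker ∂_2 − rank ∂_3 = (6 − 6) − 0 = 0, and there is no ∂_3, so H_2 = 0.

H_2 ≅ 0.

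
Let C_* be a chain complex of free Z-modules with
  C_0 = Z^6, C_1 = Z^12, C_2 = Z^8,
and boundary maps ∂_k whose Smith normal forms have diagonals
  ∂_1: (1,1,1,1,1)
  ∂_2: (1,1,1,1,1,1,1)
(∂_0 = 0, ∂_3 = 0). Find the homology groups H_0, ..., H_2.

H_0: b_0 = 6 − 0 − 5 = 1; torsion from ∂_1 factors > 1: none. So H_0 = Z.
H_1: b_1 = 12 − 5 − 7 = 0; torsion from ∂_2 factors > 1: none. So H_1 = 0.
H_2: b_2 = 8 − 7 − 0 = 1; torsion from ∂_3 factors > 1: none. So H_2 = Z.

H_0 = Z,  H_1 = 0,  H_2 = Z.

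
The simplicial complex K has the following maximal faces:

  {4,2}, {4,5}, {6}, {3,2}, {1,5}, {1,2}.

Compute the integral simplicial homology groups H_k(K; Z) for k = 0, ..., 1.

H_0 = Z^2,  H_1 = Z.

Take the total order 1 < 2 < 3 < 4 < 5 < 6 on the vertex set. Then K (dimension 1) consists of the simplices:

  0-simplices (6): [1], [2], [3], [4], [5], [6]
  1-simplices (5): [1,2], [1,5], [2,3], [2,4], [4,5]

so the chain groups are C_0 ≅ Z^6, C_1 ≅ Z^5.

∂_1: C_1 → C_0 is given by ∂[p,q] = [q] − [p].
The 6×5 boundary matrix has rank 4 and Smith normal form diag(1,1,1,1).

Now H_k = ker ∂_k / im ∂_{k+1}, so:

  H_0: rank C_0 − rank ∂_1 = 6 − 4 = 2, and the invariant factors of ∂_1 are all 1, so H_0 = Z^2.
  H_1: rank ker ∂_1 − rank ∂_2 = (5 − 4) − 0 = 1, and there is no ∂_2, so H_1 = Z.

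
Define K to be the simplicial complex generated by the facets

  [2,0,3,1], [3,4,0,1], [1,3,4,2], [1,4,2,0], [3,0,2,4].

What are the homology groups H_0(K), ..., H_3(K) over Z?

H_0 = Z,  H_1 = 0,  H_2 = 0,  H_3 = Z.

We work with the vertex ordering 0 < 1 < 2 < 3 < 4. The simplices of K, each written with vertices in increasing order, are:

  0-simplices (5): [0], [1], [2], [3], [4]
  1-simplices (10): [0,1], [0,2], [0,3], [0,4], [1,2], [1,3], [1,4], [2,3], [2,4], [3,4]
  2-simplices (10): [0,1,2], [0,1,3], [0,1,4], [0,2,3], [0,2,4], [0,3,4], [1,2,3], [1,2,4], [1,3,4], [2,3,4]
  3-simplices (5): [0,1,2,3], [0,1,2,4], [0,1,3,4], [0,2,3,4], [1,2,3,4]

Hence C_0 ≅ Z^5, C_1 ≅ Z^10, C_2 ≅ Z^10, C_3 ≅ Z^5.

The boundary map ∂_1: C_1 → C_0 sends each edge [p,q] (with p < q) to q − p.
As a 5×10 matrix over Z this has rank 4, with invariant factors (1,1,1,1).

Boundary ∂_2: C_2 → C_1 sends each 2-simplex [p,q,r] to [q,r] − [p,r] + [p,q]. For instance
  ∂[0,2,4] = [2,4] − [0,4] + [0,2],
  ∂[0,1,3] = [1,3] − [0,3] + [0,1].
The 10×10 boundary matrix has rank 6 and Smith normal form diag(1,1,1,1,1,1).

∂_3: C_3 → C_2 sends each 3-simplex σ to the alternating sum Σ_i (−1)^i (σ with its i-th vertex removed). For instance
  ∂[0,1,2,3] = [1,2,3] − [0,2,3] + [0,1,3] − [0,1,2],
  ∂[1,2,3,4] = [2,3,4] − [1,3,4] + [1,2,4] − [1,2,3].
The 10×5 boundary matrix has rank 4 and Smith normal form diag(1,1,1,1).

From H_k ≅ ker(∂_k) / im(∂_{k+1}) we obtain:

  H_0: rank C_0 − rank ∂_1 = 5 − 4 = 1, and the invariant factors of ∂_1 are all 1, so H_0 = Z.
  H_1: rank ker ∂_1 − rank ∂_2 = (10 − 4) − 6 = 0, and the invariant factors of ∂_2 are all 1, so H_1 = 0.
  H_2: rank ker ∂_2 − rank ∂_3 = (10 − 6) − 4 = 0, and the invariant factors of ∂_3 are all 1, so H_2 = 0.
  H_3: rank ker ∂_3 − rank ∂_4 = (5 − 4) − 0 = 1, and there is no ∂_4, so H_3 = Z.

As a check, the Euler characteristic is 5 − 10 + 10 − 5 = 0, which agrees with 1 − 0 + 0 − 1 = 0.
(K is a triangulation of the 3-sphere S^3.)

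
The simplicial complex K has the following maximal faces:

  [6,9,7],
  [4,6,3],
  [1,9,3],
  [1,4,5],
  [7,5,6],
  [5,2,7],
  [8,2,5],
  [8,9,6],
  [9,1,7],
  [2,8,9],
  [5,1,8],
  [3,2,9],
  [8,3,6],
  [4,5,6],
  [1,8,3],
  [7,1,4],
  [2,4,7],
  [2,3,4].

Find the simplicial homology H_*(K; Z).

We work with the vertex ordering 1 < 2 < 3 < 4 < 5 < 6 < 7 < 8 < 9. The simplices of K, each written with vertices in increasing order, are:

  0-simplices (9): [1], [2], [3], [4], [5], [6], [7], [8], [9]
  1-simplices (27): (27 of them)
  2-simplices (18): [1,3,8], [1,3,9], [1,4,5], [1,4,7], [1,5,8], [1,7,9], [2,3,4], [2,3,9], [2,4,7], [2,5,7], [2,5,8], [2,8,9], [3,4,6], [3,6,8], [4,5,6], [5,6,7], [6,7,9], [6,8,9]

giving chain groups C_0 ≅ Z^9, C_1 ≅ Z^27, C_2 ≅ Z^18.

∂_1: C_1 → C_0 maps an edge to its endpoints' difference, ∂[p,q] = q − p. For instance
  ∂[5,7] = [7] − [5].
As a 9×27 matrix over Z this has rank 8, with invariant factors (1,1,1,1,1,1,1,1).

∂_2: C_2 → C_1 sends each 2-simplex [p,q,r] to [q,r] − [p,r] + [p,q]. For instance
  ∂[3,4,6] = [4,6] − [3,6] + [3,4],
  ∂[2,4,7] = [4,7] − [2,7] + [2,4].
The resulting 27×18 matrix has rank 18, and its Smith normal form has invariant factors (1,1,1,1,1,1,1,1,1,1,1,1,1,1,1,1,1,2).

Reading off H_k = ker ∂_k / im ∂_{k+1}:

  H_0: rank C_0 − rank ∂_1 = 9 − 8 = 1, and the invariant factors of ∂_1 are all 1, so H_0 ≅ Z.
  H_1: rank ker ∂_1 − rank ∂_2 = (27 − 8) − 18 = 1, and ∂_2 has invariant factor 2 > 1, so H_1 ≅ Z ⊕ Z/2Z.
  H_2: rank ker ∂_2 − rank ∂_3 = (18 − 18) − 0 = 0, and there is no ∂_3, so H_2 ≅ 0.

H_0 ≅ Z,  H_1 ≅ Z ⊕ Z/2Z,  H_2 = 0.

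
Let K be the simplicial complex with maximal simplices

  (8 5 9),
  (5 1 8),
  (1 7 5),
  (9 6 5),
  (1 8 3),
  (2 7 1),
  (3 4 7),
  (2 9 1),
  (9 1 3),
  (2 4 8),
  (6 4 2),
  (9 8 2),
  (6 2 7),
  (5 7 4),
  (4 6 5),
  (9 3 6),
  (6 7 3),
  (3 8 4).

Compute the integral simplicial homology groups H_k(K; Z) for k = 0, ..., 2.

We work with the vertex ordering 1 < 2 < 3 < 4 < 5 < 6 < 7 < 8 < 9. The simplices of K, each written with vertices in increasing order, are:

  0-simplices (9): [1], [2], [3], [4], [5], [6], [7], [8], [9]
  1-simplices (27): (27 of them)
  2-simplices (18): [1,2,7], [1,2,9], [1,3,8], [1,3,9], [1,5,7], [1,5,8], [2,4,6], [2,4,8], [2,6,7], [2,8,9], [3,4,7], [3,4,8], [3,6,7], [3,6,9], [4,5,6], [4,5,7], [5,6,9], [5,8,9]

giving chain groups C_0 ≅ Z^9, C_1 ≅ Z^27, C_2 ≅ Z^18.

∂_1: C_1 → C_0 is given by ∂[p,q] = [q] − [p]. For instance
  ∂[2,6] = [6] − [2].
As a 9×27 matrix over Z this has rank 8, with invariant factors (1,1,1,1,1,1,1,1).

∂_2: C_2 → C_1 sends each 2-simplex [p,q,r] to [q,r] − [p,r] + [p,q]. For instance
  ∂[1,3,8] = [3,8] − [1,8] + [1,3],
  ∂[5,6,9] = [6,9] − [5,9] + [5,6].
This gives a 27×18 integer matrix of rank 18; reducing to Smith normal form yields diagonal entries (1,1,1,1,1,1,1,1,1,1,1,1,1,1,1,1,1,2).

From H_k ≅ ker(∂_k) / im(∂_{k+1}) we obtain:

  H_0: rank C_0 − rank ∂_1 = 9 − 8 = 1, and the invariant factors of ∂_1 are all 1, so H_0 ≅ Z.
  H_1: rank ker ∂_1 − rank ∂_2 = (27 − 8) − 18 = 1, and ∂_2 has invariant factor 2 > 1, so H_1 ≅ Z ⊕ Z/2Z.
  H_2: rank ker ∂_2 − rank ∂_3 = (18 − 18) − 0 = 0, and there is no ∂_3, so H_2 ≅ 0.

H_0 = Z,  H_1 = Z ⊕ Z/2Z,  H_2 = 0.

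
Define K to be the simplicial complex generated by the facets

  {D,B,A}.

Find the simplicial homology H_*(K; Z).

Take the total order A < B < D on the vertex set. Then K (dimension 2) consists of the simplices:

  0-simplices (3): A, B, D
  1-simplices (3): AB, AD, BD
  2-simplices (1): ABD

so the chain groups are C_0 ≅ Z^3, C_1 ≅ Z^3, C_2 ≅ Z^1.

∂_1: C_1 → C_0 sends each edge [p,q] (with p < q) to q − p. For instance
  ∂BD = D − B.
The 3×3 boundary matrix has rank 2 and Smith normal form diag(1,1).

The boundary map ∂_2: C_2 → C_1 maps a triangle to the signed sum of its edges. For instance
  ∂ABD = BD − AD + AB.
The resulting 3×1 matrix has rank 1, and its Smith normal form has invariant factors (1).

Computing H_k = (kernel of ∂_k) / (image of ∂_{k+1}):

  H_0: rank C_0 − rank ∂_1 = 3 − 2 = 1, and the invariant factors of ∂_1 are all 1, so H_0 ≅ Z.
  H_1: rank ker ∂_1 − rank ∂_2 = (3 − 2) − 1 = 0, and the invariant factors of ∂_2 are all 1, so H_1 ≅ 0.
  H_2: rank ker ∂_2 − rank ∂_3 = (1 − 1) − 0 = 0, and there is no ∂_3, so H_2 ≅ 0.

H_0 = Z,  H_1 = 0,  H_2 = 0.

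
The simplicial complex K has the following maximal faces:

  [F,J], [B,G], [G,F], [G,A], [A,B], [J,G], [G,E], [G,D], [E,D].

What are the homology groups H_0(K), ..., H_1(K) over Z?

H_0 = Z,  H_1 = Z^3.

Fix the vertex order A < B < D < E < F < G < J and write every simplex with vertices in increasing order. Then dim K = 1 and the simplices of K are:

  0-simplices (7): A, B, D, E, F, G, J
  1-simplices (9): AB, AG, BG, DE, DG, EG, FG, FJ, GJ

giving chain groups C_0 ≅ Z^7, C_1 ≅ Z^9.

The boundary map ∂_1: C_1 → C_0 sends each edge [p,q] (with p < q) to q − p.
The 7×9 boundary matrix has rank 6 and Smith normal form diag(1,1,1,1,1,1).

Computing H_k = (kernel of ∂_k) / (image of ∂_{k+1}):

  H_0: rank C_0 − rank ∂_1 = 7 − 6 = 1, and the invariant factors of ∂_1 are all 1, so H_0 = Z.
  H_1: rank ker ∂_1 − rank ∂_2 = (9 − 6) − 0 = 3, and there is no ∂_2, so H_1 = Z^3.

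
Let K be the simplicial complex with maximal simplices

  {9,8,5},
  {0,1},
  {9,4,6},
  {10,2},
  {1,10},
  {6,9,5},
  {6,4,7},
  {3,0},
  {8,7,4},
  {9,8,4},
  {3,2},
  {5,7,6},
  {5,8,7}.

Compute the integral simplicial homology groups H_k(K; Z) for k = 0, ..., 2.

Fix the vertex order 0 < 1 < 2 < 3 < 4 < 5 < 6 < 7 < 8 < 9 < 10 and write every simplex with vertices in increasing order. Then dim K = 2 and the simplices of K are:

  0-simplices (11): [0], [1], [2], [3], [4], [5], [6], [7], [8], [9], [10]
  1-simplices (17): [0,1], [0,3], [1,10], [2,3], [2,10], [4,6], [4,7], [4,8], [4,9], [5,6], [5,7], [5,8], [5,9], [6,7], [6,9], [7,8], [8,9]
  2-simplices (8): [4,6,7], [4,6,9], [4,7,8], [4,8,9], [5,6,7], [5,6,9], [5,7,8], [5,8,9]

Hence C_0 ≅ Z^11, C_1 ≅ Z^17, C_2 ≅ Z^8.

∂_1: C_1 → C_0 maps an edge to its endpoints' difference, ∂[p,q] = q − p. For instance
  ∂[2,10] = [10] − [2].
This gives a 11×17 integer matrix of rank 9; reducing to Smith normal form yields diagonal entries (1,1,1,1,1,1,1,1,1).

Boundary ∂_2: C_2 → C_1 sends each 2-simplex [p,q,r] to [q,r] − [p,r] + [p,q]. For instance
  ∂[5,7,8] = [7,8] − [5,8] + [5,7],
  ∂[5,6,9] = [6,9] − [5,9] + [5,6].
This gives a 17×8 integer matrix of rank 7; reducing to Smith normal form yields diagonal entries (1,1,1,1,1,1,1).

Reading off H_k = ker ∂_k / im ∂_{k+1}:

  H_0: rank C_0 − rank ∂_1 = 11 − 9 = 2, and the invariant factors of ∂_1 are all 1, so H_0 ≅ Z^2.
  H_1: rank ker ∂_1 − rank ∂_2 = (17 − 9) − 7 = 1, and the invariant factors of ∂_2 are all 1, so H_1 ≅ Z.
  H_2: rank ker ∂_2 − rank ∂_3 = (8 − 7) − 0 = 1, and there is no ∂_3, so H_2 ≅ Z.

As a check, the Euler characteristic is 11 − 17 + 8 = 2, which agrees with 2 − 1 + 1 = 2.

H_0 ≅ Z^2,  H_1 ≅ Z,  H_2 ≅ Z.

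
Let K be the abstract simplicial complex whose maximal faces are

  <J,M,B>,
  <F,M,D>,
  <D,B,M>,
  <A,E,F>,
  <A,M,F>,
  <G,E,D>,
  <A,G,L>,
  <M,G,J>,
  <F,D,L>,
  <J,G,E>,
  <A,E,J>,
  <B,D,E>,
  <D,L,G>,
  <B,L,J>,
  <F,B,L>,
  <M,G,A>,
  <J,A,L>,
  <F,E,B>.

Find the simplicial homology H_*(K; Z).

We work with the vertex ordering A < B < D < E < F < G < J < L < M. The simplices of K, each written with vertices in increasing order, are:

  0-simplices (9): A, B, D, E, F, G, J, L, M
  1-simplices (27): AE, AF, AG, AJ, AL, AM, BD, BE, BF, BJ, BL, BM, DE, DF, DG, DL, DM, EF, EG, EJ, FL, FM, GJ, GL, GM, JL, JM
  2-simplices (18): AEF, AEJ, AFM, AGL, AGM, AJL, BDE, BDM, BEF, BFL, BJL, BJM, DEG, DFL, DFM, DGL, EGJ, GJM

Hence C_0 ≅ Z^9, C_1 ≅ Z^27, C_2 ≅ Z^18.

∂_1: C_1 → C_0 sends each edge [p,q] (with p < q) to q − p. For instance
  ∂BM = M − B.
The resulting 9×27 matrix has rank 8, and its Smith normal form has invariant factors (1,1,1,1,1,1,1,1).

The boundary map ∂_2: C_2 → C_1 maps a triangle to the signed sum of its edges. For instance
  ∂BFL = FL − BL + BF,
  ∂BDM = DM − BM + BD.
The 27×18 boundary matrix has rank 18 and Smith normal form diag(1,1,1,1,1,1,1,1,1,1,1,1,1,1,1,1,1,2).

Reading off H_k = ker ∂_k / im ∂_{k+1}:

  H_0: rank C_0 − rank ∂_1 = 9 − 8 = 1, and the invariant factors of ∂_1 are all 1, so H_0 ≅ Z.
  H_1: rank ker ∂_1 − rank ∂_2 = (27 − 8) − 18 = 1, and ∂_2 has invariant factor 2 > 1, so H_1 ≅ Z ⊕ Z/2Z.
  H_2: rank ker ∂_2 − rank ∂_3 = (18 − 18) − 0 = 0, and there is no ∂_3, so H_2 ≅ 0.

As a check, the Euler characteristic is 9 − 27 + 18 = 0, which agrees with 1 − 1 + 0 = 0.
(K is a triangulation of the Klein bottle.)

H_0 ≅ Z,  H_1 ≅ Z ⊕ Z/2Z,  H_2 = 0.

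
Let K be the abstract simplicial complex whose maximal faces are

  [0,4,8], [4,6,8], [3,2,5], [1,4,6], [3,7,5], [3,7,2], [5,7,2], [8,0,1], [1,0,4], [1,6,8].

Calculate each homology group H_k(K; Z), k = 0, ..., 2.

Take the total order 0 < 1 < 2 < 3 < 4 < 5 < 6 < 7 < 8 on the vertex set. Then K (dimension 2) consists of the simplices:

  0-simplices (9): [0], [1], [2], [3], [4], [5], [6], [7], [8]
  1-simplices (15): [0,1], [0,4], [0,8], [1,4], [1,6], [1,8], [2,3], [2,5], [2,7], [3,5], [3,7], [4,6], [4,8], [5,7], [6,8]
  2-simplices (10): [0,1,4], [0,1,8], [0,4,8], [1,4,6], [1,6,8], [2,3,5], [2,3,7], [2,5,7], [3,5,7], [4,6,8]

giving chain groups C_0 ≅ Z^9, C_1 ≅ Z^15, C_2 ≅ Z^10.

Boundary ∂_1: C_1 → C_0 is given by ∂[p,q] = [q] − [p]. For instance
  ∂[0,4] = [4] − [0].
The 9×15 boundary matrix has rank 7 and Smith normal form diag(1,1,1,1,1,1,1).

The boundary map ∂_2: C_2 → C_1 maps a triangle to the signed sum of its edges. For instance
  ∂[2,3,5] = [3,5] − [2,5] + [2,3],
  ∂[0,4,8] = [4,8] − [0,8] + [0,4].
The resulting 15×10 matrix has rank 8, and its Smith normal form has invariant factors (1,1,1,1,1,1,1,1).

From H_k ≅ ker(∂_k) / im(∂_{k+1}) we obtain:

  H_0: rank C_0 − rank ∂_1 = 9 − 7 = 2, and the invariant factors of ∂_1 are all 1, so H_0 = Z^2.
  H_1: rank ker ∂_1 − rank ∂_2 = (15 − 7) − 8 = 0, and the invariant factors of ∂_2 are all 1, so H_1 = 0.
  H_2: rank ker ∂_2 − rank ∂_3 = (10 − 8) − 0 = 2, and there is no ∂_3, so H_2 = Z^2.

As a check, the Euler characteristic is 9 − 15 + 10 = 4, which agrees with 2 − 0 + 2 = 4.
(K is a triangulation of the disjoint union of the 2-sphere S^2 and the 2-sphere S^2.)

H_0 ≅ Z^2,  H_1 = 0,  H_2 ≅ Z^2.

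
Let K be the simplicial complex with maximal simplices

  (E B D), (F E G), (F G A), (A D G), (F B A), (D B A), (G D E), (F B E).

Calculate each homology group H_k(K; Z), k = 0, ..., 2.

K has 6 vertices, 12 edges, 8 triangles.
rank ∂_0 = 0, rank ∂_1 = 5 ⇒ b_0 = 6 − 0 − 5 = 1; all invariant factors of ∂_1 are 1 so no torsion. So H_0 ≅ Z.
rank ∂_1 = 5, rank ∂_2 = 7 ⇒ b_1 = 12 − 5 − 7 = 0; all invariant factors of ∂_2 are 1 so no torsion. So H_1 ≅ 0.
rank ∂_2 = 7, rank ∂_3 = 0 ⇒ b_2 = 8 − 7 − 0 = 1. So H_2 ≅ Z.

H_0 ≅ Z,  H_1 = 0,  H_2 ≅ Z.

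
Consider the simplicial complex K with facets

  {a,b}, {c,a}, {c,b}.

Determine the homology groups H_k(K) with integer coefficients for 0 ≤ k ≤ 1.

Take the total order a < b < c on the vertex set. Then K (dimension 1) consists of the simplices:

  0-simplices (3): a, b, c
  1-simplices (3): ab, ac, bc

so the chain groups are C_0 ≅ Z^3, C_1 ≅ Z^3.

The boundary map ∂_1: C_1 → C_0 sends each edge [p,q] (with p < q) to q − p.
The resulting 3×3 matrix has rank 2, and its Smith normal form has invariant factors (1,1).

Reading off H_k = ker ∂_k / im ∂_{k+1}:

  H_0: rank C_0 − rank ∂_1 = 3 − 2 = 1, and the invariant factors of ∂_1 are all 1, so H_0 = Z.
  H_1: rank ker ∂_1 − rank ∂_2 = (3 − 2) − 0 = 1, and there is no ∂_2, so H_1 = Z.

As a check, the Euler characteristic is 3 − 3 = 0, which agrees with 1 − 1 = 0.

H_0 = Z,  H_1 = Z.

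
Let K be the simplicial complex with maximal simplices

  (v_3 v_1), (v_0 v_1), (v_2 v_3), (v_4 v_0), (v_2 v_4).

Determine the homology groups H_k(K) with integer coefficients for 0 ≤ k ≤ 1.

H_0 = Z,  H_1 = Z.

Order the vertices as v_0 < v_1 < v_2 < v_3 < v_4. Listing each simplex with vertices in this order, K has dimension 1 with simplices:

  0-simplices (5): [v_0], [v_1], [v_2], [v_3], [v_4]
  1-simplices (5): [v_0,v_1], [v_0,v_4], [v_1,v_3], [v_2,v_3], [v_2,v_4]

giving chain groups C_0 ≅ Z^5, C_1 ≅ Z^5.

The boundary map ∂_1: C_1 → C_0 is given by ∂[p,q] = [q] − [p]. For instance
  ∂[v_0,v_4] = [v_4] − [v_0].
As a 5×5 matrix over Z this has rank 4, with invariant factors (1,1,1,1).

Computing H_k = (kernel of ∂_k) / (image of ∂_{k+1}):

  H_0: rank C_0 − rank ∂_1 = 5 − 4 = 1, and the invariant factors of ∂_1 are all 1, so H_0 ≅ Z.
  H_1: rank ker ∂_1 − rank ∂_2 = (5 − 4) − 0 = 1, and there is no ∂_2, so H_1 ≅ Z.

As a check, the Euler characteristic is 5 − 5 = 0, which agrees with 1 − 1 = 0.
(K is a triangulation of the circle S^1.)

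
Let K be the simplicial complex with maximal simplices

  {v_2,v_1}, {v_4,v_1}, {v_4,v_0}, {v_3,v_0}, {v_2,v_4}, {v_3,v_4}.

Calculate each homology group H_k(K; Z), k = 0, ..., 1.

H_0 ≅ Z,  H_1 ≅ Z^2.

Fix the vertex order v_0 < v_1 < v_2 < v_3 < v_4 and write every simplex with vertices in increasing order. Then dim K = 1 and the simplices of K are:

  0-simplices (5): [v_0], [v_1], [v_2], [v_3], [v_4]
  1-simplices (6): [v_0,v_3], [v_0,v_4], [v_1,v_2], [v_1,v_4], [v_2,v_4], [v_3,v_4]

Hence C_0 ≅ Z^5, C_1 ≅ Z^6.

∂_1: C_1 → C_0 maps an edge to its endpoints' difference, ∂[p,q] = q − p.
The 5×6 boundary matrix has rank 4 and Smith normal form diag(1,1,1,1).

From H_k ≅ ker(∂_k) / im(∂_{k+1}) we obtain:

  H_0: rank C_0 − rank ∂_1 = 5 − 4 = 1, and the invariant factors of ∂_1 are all 1, so H_0 ≅ Z.
  H_1: rank ker ∂_1 − rank ∂_2 = (6 − 4) − 0 = 2, and there is no ∂_2, so H_1 ≅ Z^2.

(K is a triangulation of a wedge of 2 circles.)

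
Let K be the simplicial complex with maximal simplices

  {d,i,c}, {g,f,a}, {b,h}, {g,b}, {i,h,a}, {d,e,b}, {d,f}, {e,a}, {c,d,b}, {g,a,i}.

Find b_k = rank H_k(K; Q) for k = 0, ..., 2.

K has 9 vertices, 18 edges, 6 triangles.
rank ∂_0 = 0, rank ∂_1 = 8 ⇒ b_0 = 9 − 0 − 8 = 1; all invariant factors of ∂_1 are 1 so no torsion. So H_0 ≅ Z.
rank ∂_1 = 8, rank ∂_2 = 6 ⇒ b_1 = 18 − 8 − 6 = 4; all invariant factors of ∂_2 are 1 so no torsion. So H_1 ≅ Z^4.
rank ∂_2 = 6, rank ∂_3 = 0 ⇒ b_2 = 6 − 6 − 0 = 0. So H_2 ≅ 0.

b_0 = 1, b_1 = 4, b_2 = 0.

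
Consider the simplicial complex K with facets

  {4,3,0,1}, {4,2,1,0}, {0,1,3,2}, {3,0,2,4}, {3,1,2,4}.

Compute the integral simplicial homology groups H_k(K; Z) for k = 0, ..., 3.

K has 5 vertices, 10 edges, 10 triangles, 5 3-simplices.
rank ∂_0 = 0, rank ∂_1 = 4 ⇒ b_0 = 5 − 0 − 4 = 1; all invariant factors of ∂_1 are 1 so no torsion. So H_0 ≅ Z.
rank ∂_1 = 4, rank ∂_2 = 6 ⇒ b_1 = 10 − 4 − 6 = 0; all invariant factors of ∂_2 are 1 so no torsion. So H_1 ≅ 0.
rank ∂_2 = 6, rank ∂_3 = 4 ⇒ b_2 = 10 − 6 − 4 = 0; all invariant factors of ∂_3 are 1 so no torsion. So H_2 ≅ 0.
rank ∂_3 = 4, rank ∂_4 = 0 ⇒ b_3 = 5 − 4 − 0 = 1. So H_3 ≅ Z.

H_0 ≅ Z,  H_1 = 0,  H_2 = 0,  H_3 ≅ Z.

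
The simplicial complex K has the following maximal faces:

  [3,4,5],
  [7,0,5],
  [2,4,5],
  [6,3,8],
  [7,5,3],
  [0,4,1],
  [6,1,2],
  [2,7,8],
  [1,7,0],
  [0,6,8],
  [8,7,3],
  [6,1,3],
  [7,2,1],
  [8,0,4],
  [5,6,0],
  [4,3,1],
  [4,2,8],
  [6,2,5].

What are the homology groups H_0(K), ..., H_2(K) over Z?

Fix the vertex order 0 < 1 < 2 < 3 < 4 < 5 < 6 < 7 < 8 and write every simplex with vertices in increasing order. Then dim K = 2 and the simplices of K are:

  0-simplices (9): [0], [1], [2], [3], [4], [5], [6], [7], [8]
  1-simplices (27): (27 of them)
  2-simplices (18): [0,1,4], [0,1,7], [0,4,8], [0,5,6], [0,5,7], [0,6,8], [1,2,6], [1,2,7], [1,3,4], [1,3,6], [2,4,5], [2,4,8], [2,5,6], [2,7,8], [3,4,5], [3,5,7], [3,6,8], [3,7,8]

Hence C_0 ≅ Z^9, C_1 ≅ Z^27, C_2 ≅ Z^18.

∂_1: C_1 → C_0 is given by ∂[p,q] = [q] − [p].
As a 9×27 matrix over Z this has rank 8, with invariant factors (1,1,1,1,1,1,1,1).

The boundary map ∂_2: C_2 → C_1 sends each 2-simplex [p,q,r] to [q,r] − [p,r] + [p,q]. For instance
  ∂[1,3,6] = [3,6] − [1,6] + [1,3],
  ∂[0,5,7] = [5,7] − [0,7] + [0,5].
As a 27×18 matrix over Z this has rank 17, with invariant factors (1,1,1,1,1,1,1,1,1,1,1,1,1,1,1,1,1).

Computing H_k = (kernel of ∂_k) / (image of ∂_{k+1}):

  H_0: rank C_0 − rank ∂_1 = 9 − 8 = 1, and the invariant factors of ∂_1 are all 1, so H_0 = Z.
  H_1: rank ker ∂_1 − rank ∂_2 = (27 − 8) − 17 = 2, and the invariant factors of ∂_2 are all 1, so H_1 = Z^2.
  H_2: rank ker ∂_2 − rank ∂_3 = (18 − 17) − 0 = 1, and there is no ∂_3, so H_2 = Z.

(K is a triangulation of the torus T^2.)

H_0 = Z,  H_1 = Z^2,  H_2 = Z.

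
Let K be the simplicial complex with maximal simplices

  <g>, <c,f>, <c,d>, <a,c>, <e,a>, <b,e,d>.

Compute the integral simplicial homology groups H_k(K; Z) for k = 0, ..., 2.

H_0 ≅ Z^2,  H_1 ≅ Z,  H_2 = 0.

Fix the vertex order a < b < c < d < e < f < g and write every simplex with vertices in increasing order. Then dim K = 2 and the simplices of K are:

  0-simplices (7): a, b, c, d, e, f, g
  1-simplices (7): ac, ae, bd, be, cd, cf, de
  2-simplices (1): bde

so the chain groups are C_0 ≅ Z^7, C_1 ≅ Z^7, C_2 ≅ Z^1.

The boundary map ∂_1: C_1 → C_0 sends each edge [p,q] (with p < q) to q − p. For instance
  ∂de = e − d.
As a 7×7 matrix over Z this has rank 5, with invariant factors (1,1,1,1,1).

The boundary map ∂_2: C_2 → C_1 sends each 2-simplex [p,q,r] to [q,r] − [p,r] + [p,q]. For instance
  ∂bde = de − be + bd.
As a 7×1 matrix over Z this has rank 1, with invariant factors (1).

Reading off H_k = ker ∂_k / im ∂_{k+1}:

  H_0: rank C_0 − rank ∂_1 = 7 − 5 = 2, and the invariant factors of ∂_1 are all 1, so H_0 ≅ Z^2.
  H_1: rank ker ∂_1 − rank ∂_2 = (7 − 5) − 1 = 1, and the invariant factors of ∂_2 are all 1, so H_1 ≅ Z.
  H_2: rank ker ∂_2 − rank ∂_3 = (1 − 1) − 0 = 0, and there is no ∂_3, so H_2 ≅ 0.

As a check, the Euler characteristic is 7 − 7 + 1 = 1, which agrees with 2 − 1 + 0 = 1.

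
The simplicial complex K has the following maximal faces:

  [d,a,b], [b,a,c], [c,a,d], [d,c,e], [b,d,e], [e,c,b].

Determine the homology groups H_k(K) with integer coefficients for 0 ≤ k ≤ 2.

H_0 ≅ Z,  H_1 = 0,  H_2 ≅ Z.

Fix the vertex order a < b < c < d < e and write every simplex with vertices in increasing order. Then dim K = 2 and the simplices of K are:

  0-simplices (5): a, b, c, d, e
  1-simplices (9): ab, ac, ad, bc, bd, be, cd, ce, de
  2-simplices (6): abc, abd, acd, bce, bde, cde

Hence C_0 ≅ Z^5, C_1 ≅ Z^9, C_2 ≅ Z^6.

The boundary map ∂_1: C_1 → C_0 maps an edge to its endpoints' difference, ∂[p,q] = q − p. For instance
  ∂ce = e − c.
As a 5×9 matrix over Z this has rank 4, with invariant factors (1,1,1,1).

The boundary map ∂_2: C_2 → C_1 maps a triangle to the signed sum of its edges. For instance
  ∂abc = bc − ac + ab,
  ∂abd = bd − ad + ab.
The resulting 9×6 matrix has rank 5, and its Smith normal form has invariant factors (1,1,1,1,1).

Now H_k = ker ∂_k / im ∂_{k+1}, so:

  H_0: rank C_0 − rank ∂_1 = 5 − 4 = 1, and the invariant factors of ∂_1 are all 1, so H_0 = Z.
  H_1: rank ker ∂_1 − rank ∂_2 = (9 − 4) − 5 = 0, and the invariant factors of ∂_2 are all 1, so H_1 = 0.
  H_2: rank ker ∂_2 − rank ∂_3 = (6 − 5) − 0 = 1, and there is no ∂_3, so H_2 = Z.

As a check, the Euler characteristic is 5 − 9 + 6 = 2, which agrees with 1 − 0 + 1 = 2.
(K is a triangulation of the 2-sphere S^2.)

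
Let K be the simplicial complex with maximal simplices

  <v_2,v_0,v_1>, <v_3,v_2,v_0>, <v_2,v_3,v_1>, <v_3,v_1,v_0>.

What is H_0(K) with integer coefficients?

H_0 = Z.

Take the total order v_0 < v_1 < v_2 < v_3 on the vertex set. Then K (dimension 2) consists of the simplices:

  0-simplices (4): [v_0], [v_1], [v_2], [v_3]
  1-simplices (6): [v_0,v_1], [v_0,v_2], [v_0,v_3], [v_1,v_2], [v_1,v_3], [v_2,v_3]
  2-simplices (4): [v_0,v_1,v_2], [v_0,v_1,v_3], [v_0,v_2,v_3], [v_1,v_2,v_3]

so the chain groups are C_0 ≅ Z^4, C_1 ≅ Z^6, C_2 ≅ Z^4.

∂_1: C_1 → C_0 maps an edge to its endpoints' difference, ∂[p,q] = q − p. For instance
  ∂[v_0,v_3] = [v_3] − [v_0].
The resulting 4×6 matrix has rank 3, and its Smith normal form has invariant factors (1,1,1).

The boundary map ∂_2: C_2 → C_1 maps a triangle to the signed sum of its edges. For instance
  ∂[v_0,v_1,v_2] = [v_1,v_2] − [v_0,v_2] + [v_0,v_1],
  ∂[v_0,v_1,v_3] = [v_1,v_3] − [v_0,v_3] + [v_0,v_1].
This gives a 6×4 integer matrix of rank 3; reducing to Smith normal form yields diagonal entries (1,1,1).

Now H_k = ker ∂_k / im ∂_{k+1}, so:

  H_0: rank C_0 − rank ∂_1 = 4 − 3 = 1, and the invariant factors of ∂_1 are all 1, so H_0 ≅ Z.

(K is a triangulation of the 2-sphere S^2.)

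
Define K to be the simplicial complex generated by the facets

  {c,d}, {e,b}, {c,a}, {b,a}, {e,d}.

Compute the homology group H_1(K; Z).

H_1 = Z.

Fix the vertex order a < b < c < d < e and write every simplex with vertices in increasing order. Then dim K = 1 and the simplices of K are:

  0-simplices (5): a, b, c, d, e
  1-simplices (5): ab, ac, be, cd, de

giving chain groups C_0 ≅ Z^5, C_1 ≅ Z^5.

∂_1: C_1 → C_0 is given by ∂[p,q] = [q] − [p].
This gives a 5×5 integer matrix of rank 4; reducing to Smith normal form yields diagonal entries (1,1,1,1).

From H_k ≅ ker(∂_k) / im(∂_{k+1}) we obtain:

  H_1: rank ker ∂_1 − rank ∂_2 = (5 − 4) − 0 = 1, and there is no ∂_2, so H_1 ≅ Z.

(K is a triangulation of the circle S^1.)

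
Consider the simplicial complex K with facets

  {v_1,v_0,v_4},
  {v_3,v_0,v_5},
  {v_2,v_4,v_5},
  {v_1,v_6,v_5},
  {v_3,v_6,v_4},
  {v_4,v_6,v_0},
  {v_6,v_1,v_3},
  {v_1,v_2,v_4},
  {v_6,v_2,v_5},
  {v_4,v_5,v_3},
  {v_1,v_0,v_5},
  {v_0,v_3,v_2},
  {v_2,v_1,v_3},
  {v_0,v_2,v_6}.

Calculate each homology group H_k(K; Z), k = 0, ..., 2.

We work with the vertex ordering v_0 < v_1 < v_2 < v_3 < v_4 < v_5 < v_6. The simplices of K, each written with vertices in increasing order, are:

  0-simplices (7): [v_0], [v_1], [v_2], [v_3], [v_4], [v_5], [v_6]
  1-simplices (21): (21 of them)
  2-simplices (14): (14 of them)

giving chain groups C_0 ≅ Z^7, C_1 ≅ Z^21, C_2 ≅ Z^14.

Boundary ∂_1: C_1 → C_0 maps an edge to its endpoints' difference, ∂[p,q] = q − p. For instance
  ∂[v_3,v_6] = [v_6] − [v_3].
The 7×21 boundary matrix has rank 6 and Smith normal form diag(1,1,1,1,1,1).

The boundary map ∂_2: C_2 → C_1 acts by ∂[p,q,r] = [q,r] − [p,r] + [p,q]. For instance
  ∂[v_1,v_2,v_4] = [v_2,v_4] − [v_1,v_4] + [v_1,v_2],
  ∂[v_3,v_4,v_5] = [v_4,v_5] − [v_3,v_5] + [v_3,v_4].
This gives a 21×14 integer matrix of rank 13; reducing to Smith normal form yields diagonal entries (1,1,1,1,1,1,1,1,1,1,1,1,1).

Reading off H_k = ker ∂_k / im ∂_{k+1}:

  H_0: rank C_0 − rank ∂_1 = 7 − 6 = 1, and the invariant factors of ∂_1 are all 1, so H_0 ≅ Z.
  H_1: rank ker ∂_1 − rank ∂_2 = (21 − 6) − 13 = 2, and the invariant factors of ∂_2 are all 1, so H_1 ≅ Z^2.
  H_2: rank ker ∂_2 − rank ∂_3 = (14 − 13) − 0 = 1, and there is no ∂_3, so H_2 ≅ Z.

(K is a triangulation of the torus T^2.)

H_0 = Z,  H_1 = Z^2,  H_2 = Z.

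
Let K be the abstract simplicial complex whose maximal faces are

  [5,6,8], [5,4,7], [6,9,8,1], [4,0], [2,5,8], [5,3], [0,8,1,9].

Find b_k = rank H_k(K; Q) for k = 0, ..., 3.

b_0 = 1, b_1 = 1, b_2 = 0, b_3 = 0.

We work with the vertex ordering 0 < 1 < 2 < 3 < 4 < 5 < 6 < 7 < 8 < 9. The simplices of K, each written with vertices in increasing order, are:

  0-simplices (10): [0], [1], [2], [3], [4], [5], [6], [7], [8], [9]
  1-simplices (18): [0,1], [0,4], [0,8], [0,9], [1,6], [1,8], [1,9], [2,5], [2,8], [3,5], [4,5], [4,7], [5,6], [5,7], [5,8], [6,8], [6,9], [8,9]
  2-simplices (10): [0,1,8], [0,1,9], [0,8,9], [1,6,8], [1,6,9], [1,8,9], [2,5,8], [4,5,7], [5,6,8], [6,8,9]
  3-simplices (2): [0,1,8,9], [1,6,8,9]

so the chain groups are C_0 ≅ Z^10, C_1 ≅ Z^18, C_2 ≅ Z^10, C_3 ≅ Z^2.

The boundary map ∂_1: C_1 → C_0 sends each edge [p,q] (with p < q) to q − p. For instance
  ∂[1,9] = [9] − [1].
This gives a 10×18 integer matrix of rank 9; reducing to Smith normal form yields diagonal entries (1,1,1,1,1,1,1,1,1).

The boundary map ∂_2: C_2 → C_1 maps a triangle to the signed sum of its edges. For instance
  ∂[1,6,8] = [6,8] − [1,8] + [1,6],
  ∂[6,8,9] = [8,9] − [6,9] + [6,8].
The resulting 18×10 matrix has rank 8, and its Smith normal form has invariant factors (1,1,1,1,1,1,1,1).

∂_3: C_3 → C_2 sends each 3-simplex σ to the alternating sum Σ_i (−1)^i (σ with its i-th vertex removed). For instance
  ∂[1,6,8,9] = [6,8,9] − [1,8,9] + [1,6,9] − [1,6,8],
  ∂[0,1,8,9] = [1,8,9] − [0,8,9] + [0,1,9] − [0,1,8].
This gives a 10×2 integer matrix of rank 2; reducing to Smith normal form yields diagonal entries (1,1).

Computing H_k = (kernel of ∂_k) / (image of ∂_{k+1}):

  H_0: rank C_0 − rank ∂_1 = 10 − 9 = 1, and the invariant factors of ∂_1 are all 1, so H_0 = Z.
  H_1: rank ker ∂_1 − rank ∂_2 = (18 − 9) − 8 = 1, and the invariant factors of ∂_2 are all 1, so H_1 = Z.
  H_2: rank ker ∂_2 − rank ∂_3 = (10 − 8) − 2 = 0, and the invariant factors of ∂_3 are all 1, so H_2 = 0.
  H_3: rank ker ∂_3 − rank ∂_4 = (2 − 2) − 0 = 0, and there is no ∂_4, so H_3 = 0.

Hence the Betti numbers are b_0 = 1, b_1 = 1, b_2 = 0, b_3 = 0.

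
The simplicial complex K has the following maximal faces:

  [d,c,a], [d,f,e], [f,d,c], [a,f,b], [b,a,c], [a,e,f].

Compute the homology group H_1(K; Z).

H_1 = Z.

Order the vertices as a < b < c < d < e < f. Listing each simplex with vertices in this order, K has dimension 2 with simplices:

  0-simplices (6): a, b, c, d, e, f
  1-simplices (12): ab, ac, ad, ae, af, bc, bf, cd, cf, de, df, ef
  2-simplices (6): abc, abf, acd, aef, cdf, def

so the chain groups are C_0 ≅ Z^6, C_1 ≅ Z^12, C_2 ≅ Z^6.

The boundary map ∂_1: C_1 → C_0 is given by ∂[p,q] = [q] − [p]. For instance
  ∂ac = c − a.
The resulting 6×12 matrix has rank 5, and its Smith normal form has invariant factors (1,1,1,1,1).

Boundary ∂_2: C_2 → C_1 sends each 2-simplex [p,q,r] to [q,r] − [p,r] + [p,q]. For instance
  ∂acd = cd − ad + ac,
  ∂def = ef − df + de.
The resulting 12×6 matrix has rank 6, and its Smith normal form has invariant factors (1,1,1,1,1,1).

Now H_k = ker ∂_k / im ∂_{k+1}, so:

  H_1: rank ker ∂_1 − rank ∂_2 = (12 − 5) − 6 = 1, and the invariant factors of ∂_2 are all 1, so H_1 ≅ Z.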